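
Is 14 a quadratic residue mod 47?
By Euler's criterion: 14^{23} ≡ 1 mod 47. Since this equals 1, 14 is a QR.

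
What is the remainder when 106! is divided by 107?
By Wilson's theorem, (106)! ≡ -1 ≡ 106 mod 107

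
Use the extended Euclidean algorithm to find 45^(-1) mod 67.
Extended GCD: 45(3) + 67(-2) = 1. So 45^(-1) ≡ 3 (mod 67). Verify: 45 × 3 = 135 ≡ 1 (mod 67)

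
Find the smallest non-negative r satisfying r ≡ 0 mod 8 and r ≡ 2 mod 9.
M = 8 × 9 = 72. M₁ = 9, y₁ ≡ 1 mod 8. M₂ = 8, y₂ ≡ 8 mod 9. r = 0×9×1 + 2×8×8 ≡ 56 mod 72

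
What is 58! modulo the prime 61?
(60)! = (58)! × (59) × (60) ≡ -1 (mod 61). So (58)! ≡ -1 × [(60)(59)]^(-1) ≡ 30 (mod 61)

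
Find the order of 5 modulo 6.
Powers of 5 mod 6: 5^1≡5, 5^2≡1. ord_6(5) = 2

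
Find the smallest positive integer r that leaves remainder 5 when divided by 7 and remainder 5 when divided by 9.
M = 7 × 9 = 63. M₁ = 9, y₁ ≡ 4 mod 7. M₂ = 7, y₂ ≡ 4 mod 9. r = 5×9×4 + 5×7×4 ≡ 5 mod 63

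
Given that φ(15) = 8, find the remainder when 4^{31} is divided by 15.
By Euler: 4^{8} ≡ 1 (mod 15) since gcd(4, 15) = 1. 31 = 3×8 + 7. So 4^{31} ≡ 4^{7} ≡ 4 (mod 15)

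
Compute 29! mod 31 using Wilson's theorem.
(30)! = (29)! × (30) ≡ -1 mod 31. So (29)! ≡ -1 × (30)^(-1) ≡ (-1)×(-1) = 1 mod 31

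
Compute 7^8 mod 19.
By repeated squaring mod 19: 7^{1}≡7, 7^{2}≡11, 7^{4}≡7, 7^{8}≡11. So 7^{8} ≡ 11 mod 19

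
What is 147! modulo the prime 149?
(148)! = (147)! × (148) ≡ -1 (mod 149). So (147)! ≡ -1 × (148)^(-1) ≡ (-1)×(-1) = 1 (mod 149)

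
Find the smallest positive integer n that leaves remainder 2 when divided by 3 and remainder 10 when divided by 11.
M = 3 × 11 = 33. M₁ = 11, y₁ ≡ 2 (mod 3). M₂ = 3, y₂ ≡ 4 (mod 11). n = 2×11×2 + 10×3×4 ≡ 32 (mod 33)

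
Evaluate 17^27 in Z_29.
By repeated squaring mod 29: 17^{1}≡17, 17^{2}≡28, 17^{4}≡1, 17^{8}≡1, 17^{16}≡1. Then 17^{27} = 17^{16+8+2+1} ≡ 1 × 1 × 28 × 17 ≡ 12 mod 29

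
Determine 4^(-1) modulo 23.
Since 23 is prime, by Fermat 4^(-1) ≡ 4^{21} ≡ 6 mod 23. Verify: 4 × 6 = 24 ≡ 1 mod 23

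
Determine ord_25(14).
Powers of 14 mod 25: 14^1≡14, 14^2≡21, 14^3≡19, 14^4≡16, 14^5≡24, 14^6≡11, 14^7≡4, 14^8≡6, 14^9≡9, 14^10≡1. ord_25(14) = 10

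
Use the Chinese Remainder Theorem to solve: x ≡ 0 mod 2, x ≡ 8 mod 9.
M = 2 × 9 = 18. M₁ = 9, y₁ ≡ 1 mod 2. M₂ = 2, y₂ ≡ 5 mod 9. x = 0×9×1 + 8×2×5 ≡ 8 mod 18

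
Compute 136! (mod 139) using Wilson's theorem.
(138)! = (136)! × (137) × (138) ≡ -1 (mod 139). So (136)! ≡ -1 × [(138)(137)]^(-1) ≡ 69 (mod 139)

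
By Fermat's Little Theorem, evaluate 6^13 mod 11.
By Fermat: 6^{10} ≡ 1 mod 11. So 6^{13} = 6^{10} · 6^{3} ≡ 6^{3} ≡ 7 mod 11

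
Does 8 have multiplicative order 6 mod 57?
Powers of 8 mod 57: 8^1≡8, 8^2≡7, 8^3≡56, 8^4≡49, 8^5≡50, 8^6≡1. First k with 8^k≡1 is k=6. Yes, ord_57(8) = 6.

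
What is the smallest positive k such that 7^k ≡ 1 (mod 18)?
Powers of 7 mod 18: 7^1≡7, 7^2≡13, 7^3≡1. So the order of 7 is 3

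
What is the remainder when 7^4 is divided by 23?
7^{4} = 2401 ≡ 9 mod 23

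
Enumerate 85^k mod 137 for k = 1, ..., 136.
85^1, 85^2, ..., 85^{136} mod 137: [85, 101, 91, 63, 12, 61, 116, 133, 71, 7, 47, 22, 89, 30, 84, 16, 127, 109, 86, 49, 55, 17, 75, 73, 40, 112, 67, 78, 54, 69, 111, 119, 114, 100, 6, 99, 58, 135, 104, 72, 92, 11, 113, 15, 42, 8, 132, 123, 43, 93, 96, 77, 106, 105, 20, 56, 102, 39, 27, 103, 124, 128, 57, 50, 3, 118, 29, 136, 52, 36, 46, 74, 125, 76, 21, 4, 66, 130, 90, 115, 48, 107, 53, 121, 10, 28, 51, 88, 82, 120, 62, 64, 97, 25, 70, 59, 83, 68, 26, 18, 23, 37, 131, 38, 79, 2, 33, 65, 45, 126, 24, 122, 95, 129, 5, 14, 94, 44, 41, 60, 31, 32, 117, 81, 35, 98, 110, 34, 13, 9, 80, 87, 134, 19, 108, 1]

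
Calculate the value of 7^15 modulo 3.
Using Fermat: 7^{2} ≡ 1 (mod 3). 15 ≡ 1 (mod 2). So 7^{15} ≡ 7^{1} ≡ 1 (mod 3)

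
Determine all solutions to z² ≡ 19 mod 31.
The square roots of 19 mod 31 are 9 and 22. Verify: 9² = 81 ≡ 19 mod 31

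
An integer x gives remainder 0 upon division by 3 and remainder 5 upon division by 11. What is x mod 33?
M = 3 × 11 = 33. M₁ = 11, y₁ ≡ 2 mod 3. M₂ = 3, y₂ ≡ 4 mod 11. x = 0×11×2 + 5×3×4 ≡ 27 mod 33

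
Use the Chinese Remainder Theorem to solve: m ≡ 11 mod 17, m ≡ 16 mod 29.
M = 17 × 29 = 493. M₁ = 29, y₁ ≡ 10 mod 17. M₂ = 17, y₂ ≡ 12 mod 29. m = 11×29×10 + 16×17×12 ≡ 45 mod 493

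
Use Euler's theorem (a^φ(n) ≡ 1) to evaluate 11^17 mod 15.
By Euler: 11^{8} ≡ 1 mod 15 since gcd(11, 15) = 1. 17 = 2×8 + 1. So 11^{17} ≡ 11^{1} ≡ 11 mod 15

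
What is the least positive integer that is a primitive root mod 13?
g = 2. For each prime q|12: 2^{6}≡12, 2^{4}≡3, none ≡ 1, so ord_13(2) = 12 and 2 is a primitive root.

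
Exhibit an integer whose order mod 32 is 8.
3 has order 8 mod 32 since 3^{8} ≡ 1 (mod 32) and no smaller power works.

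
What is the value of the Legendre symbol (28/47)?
(28/47) = 28^{23} mod 47 = 1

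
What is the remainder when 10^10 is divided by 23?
By repeated squaring mod 23: 10^{1}≡10, 10^{2}≡8, 10^{4}≡18, 10^{8}≡2. Then 10^{10} = 10^{8+2} ≡ 2 × 8 ≡ 16 mod 23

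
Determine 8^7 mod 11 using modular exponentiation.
By repeated squaring (mod 11): 8^{1}≡8, 8^{2}≡9, 8^{4}≡4. Then 8^{7} = 8^{4+2+1} ≡ 4 × 9 × 8 ≡ 2 (mod 11)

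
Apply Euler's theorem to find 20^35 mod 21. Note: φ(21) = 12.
By Euler: 20^{12} ≡ 1 mod 21 since gcd(20, 21) = 1. 35 = 2×12 + 11. So 20^{35} ≡ 20^{11} ≡ 20 mod 21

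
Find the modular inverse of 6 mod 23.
Since 23 is prime, by Fermat 6^(-1) ≡ 6^{21} ≡ 4 mod 23. Verify: 6 × 4 = 24 ≡ 1 mod 23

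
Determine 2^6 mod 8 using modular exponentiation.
By repeated squaring (mod 8): 2^{1}≡2, 2^{2}≡4, 2^{4}≡0. Then 2^{6} = 2^{4+2} ≡ 0 × 4 ≡ 0 (mod 8)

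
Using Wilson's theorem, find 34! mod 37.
(36)! = (34)! × (35) × (36) ≡ -1 (mod 37). So (34)! ≡ -1 × [(36)(35)]^(-1) ≡ 18 (mod 37)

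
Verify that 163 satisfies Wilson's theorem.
(162)! mod 163 = 162. Since this equals -1 mod 163, Wilson confirms 163 is prime.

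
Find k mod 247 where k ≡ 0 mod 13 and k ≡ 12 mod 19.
M = 13 × 19 = 247. M₁ = 19, y₁ ≡ 11 mod 13. M₂ = 13, y₂ ≡ 3 mod 19. k = 0×19×11 + 12×13×3 ≡ 221 mod 247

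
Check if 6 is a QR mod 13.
By Euler's criterion: 6^{6} ≡ 12 (mod 13). Since this equals -1 (≡ 12), 6 is not a QR.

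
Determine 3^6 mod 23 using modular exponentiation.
By repeated squaring mod 23: 3^{1}≡3, 3^{2}≡9, 3^{4}≡12. Then 3^{6} = 3^{4+2} ≡ 12 × 9 ≡ 16 mod 23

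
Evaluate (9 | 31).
(9/31) = 9^{15} mod 31 = 1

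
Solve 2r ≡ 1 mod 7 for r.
Since 7 is prime, by Fermat 2^(-1) ≡ 2^{5} ≡ 4 mod 7. Verify: 2 × 4 = 8 ≡ 1 mod 7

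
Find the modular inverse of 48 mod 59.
Since 59 is prime, by Fermat 48^(-1) ≡ 48^{57} ≡ 16 mod 59. Verify: 48 × 16 = 768 ≡ 1 mod 59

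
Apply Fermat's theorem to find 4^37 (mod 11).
By Fermat: 4^{10} ≡ 1 (mod 11). 37 = 3×10 + 7. So 4^{37} ≡ 4^{7} ≡ 5 (mod 11)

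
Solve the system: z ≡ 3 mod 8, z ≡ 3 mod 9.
M = 8 × 9 = 72. M₁ = 9, y₁ ≡ 1 mod 8. M₂ = 8, y₂ ≡ 8 mod 9. z = 3×9×1 + 3×8×8 ≡ 3 mod 72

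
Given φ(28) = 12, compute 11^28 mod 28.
By Euler: 11^{12} ≡ 1 mod 28 since gcd(11, 28) = 1. 28 = 2×12 + 4. So 11^{28} ≡ 11^{4} ≡ 25 mod 28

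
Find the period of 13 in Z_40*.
Powers of 13 mod 40: 13^1≡13, 13^2≡9, 13^3≡37, 13^4≡1. ord_40(13) = 4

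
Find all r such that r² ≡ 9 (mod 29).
The square roots of 9 mod 29 are 26 and 3. Verify: 26² = 676 ≡ 9 (mod 29)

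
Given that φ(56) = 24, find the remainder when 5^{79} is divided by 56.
By Euler: 5^{24} ≡ 1 mod 56 since gcd(5, 56) = 1. 79 = 3×24 + 7. So 5^{79} ≡ 5^{7} ≡ 5 mod 56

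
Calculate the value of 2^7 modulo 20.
By repeated squaring (mod 20): 2^{1}≡2, 2^{2}≡4, 2^{4}≡16. Then 2^{7} = 2^{4+2+1} ≡ 16 × 4 × 2 ≡ 8 (mod 20)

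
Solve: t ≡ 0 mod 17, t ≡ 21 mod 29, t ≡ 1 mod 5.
M = 17 × 29 × 5 = 2465. M₁ = 145, y₁ ≡ 2 mod 17. M₂ = 85, y₂ ≡ 14 mod 29. M₃ = 493, y₃ ≡ 2 mod 5. t = 0×145×2 + 21×85×14 + 1×493×2 ≡ 1326 mod 2465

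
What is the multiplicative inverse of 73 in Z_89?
Since 89 is prime, by Fermat 73^(-1) ≡ 73^{87} ≡ 50 (mod 89). Verify: 73 × 50 = 3650 ≡ 1 (mod 89)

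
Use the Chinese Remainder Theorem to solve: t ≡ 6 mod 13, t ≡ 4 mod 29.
M = 13 × 29 = 377. M₁ = 29, y₁ ≡ 9 mod 13. M₂ = 13, y₂ ≡ 9 mod 29. t = 6×29×9 + 4×13×9 ≡ 149 mod 377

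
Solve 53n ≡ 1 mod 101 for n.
Since 101 is prime, by Fermat 53^(-1) ≡ 53^{99} ≡ 61 mod 101. Verify: 53 × 61 = 3233 ≡ 1 mod 101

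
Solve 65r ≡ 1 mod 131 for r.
Since 131 is prime, by Fermat 65^(-1) ≡ 65^{129} ≡ 129 mod 131. Verify: 65 × 129 = 8385 ≡ 1 mod 131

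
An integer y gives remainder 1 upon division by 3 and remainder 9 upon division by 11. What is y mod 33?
M = 3 × 11 = 33. M₁ = 11, y₁ ≡ 2 mod 3. M₂ = 3, y₂ ≡ 4 mod 11. y = 1×11×2 + 9×3×4 ≡ 31 mod 33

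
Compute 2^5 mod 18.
By repeated squaring (mod 18): 2^{1}≡2, 2^{2}≡4, 2^{4}≡16. Then 2^{5} = 2^{4+1} ≡ 16 × 2 ≡ 14 (mod 18)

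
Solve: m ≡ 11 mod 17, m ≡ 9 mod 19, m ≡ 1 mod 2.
M = 17 × 19 × 2 = 646. M₁ = 38, y₁ ≡ 13 mod 17. M₂ = 34, y₂ ≡ 14 mod 19. M₃ = 323, y₃ ≡ 1 mod 2. m = 11×38×13 + 9×34×14 + 1×323×1 ≡ 351 mod 646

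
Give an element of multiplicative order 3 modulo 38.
7 has order 3 mod 38 since 7^{3} ≡ 1 mod 38 and no smaller power works.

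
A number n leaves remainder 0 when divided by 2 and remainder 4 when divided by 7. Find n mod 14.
M = 2 × 7 = 14. M₁ = 7, y₁ ≡ 1 mod 2. M₂ = 2, y₂ ≡ 4 mod 7. n = 0×7×1 + 4×2×4 ≡ 4 mod 14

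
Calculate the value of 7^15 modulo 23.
By repeated squaring (mod 23): 7^{1}≡7, 7^{2}≡3, 7^{4}≡9, 7^{8}≡12. Then 7^{15} = 7^{8+4+2+1} ≡ 12 × 9 × 3 × 7 ≡ 14 (mod 23)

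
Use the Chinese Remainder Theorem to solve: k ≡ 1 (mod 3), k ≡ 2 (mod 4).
M = 3 × 4 = 12. M₁ = 4, y₁ ≡ 1 (mod 3). M₂ = 3, y₂ ≡ 3 (mod 4). k = 1×4×1 + 2×3×3 ≡ 10 (mod 12)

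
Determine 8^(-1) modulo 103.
Since 103 is prime, by Fermat 8^(-1) ≡ 8^{101} ≡ 13 mod 103. Verify: 8 × 13 = 104 ≡ 1 mod 103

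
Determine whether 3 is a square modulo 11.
By Euler's criterion: 3^{5} ≡ 1 mod 11. Since this equals 1, 3 is a QR.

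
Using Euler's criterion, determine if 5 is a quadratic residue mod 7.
By Euler's criterion: 5^{3} ≡ 6 (mod 7). Since this equals -1 (≡ 6), 5 is not a QR.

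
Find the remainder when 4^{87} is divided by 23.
By Fermat: 4^{22} ≡ 1 (mod 23). 87 = 3×22 + 21. So 4^{87} ≡ 4^{21} ≡ 6 (mod 23)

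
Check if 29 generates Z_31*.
29^{10} ≡ 1 mod 31 and 10 < 30, so ord_31(29) = 10 ≠ 30 and 29 is not a primitive root.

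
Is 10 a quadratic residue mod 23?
By Euler's criterion: 10^{11} ≡ 22 mod 23. Since this equals -1 (≡ 22), 10 is not a QR.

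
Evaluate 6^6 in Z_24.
By repeated squaring (mod 24): 6^{1}≡6, 6^{2}≡12, 6^{4}≡0. Then 6^{6} = 6^{4+2} ≡ 0 × 12 ≡ 0 (mod 24)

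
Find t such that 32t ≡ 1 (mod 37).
Since 37 is prime, by Fermat 32^(-1) ≡ 32^{35} ≡ 22 (mod 37). Verify: 32 × 22 = 704 ≡ 1 (mod 37)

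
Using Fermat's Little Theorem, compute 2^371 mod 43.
By Fermat: 2^{42} ≡ 1 mod 43. 371 ≡ 35 mod 42. So 2^{371} ≡ 2^{35} ≡ 42 mod 43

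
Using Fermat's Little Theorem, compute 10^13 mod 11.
By Fermat: 10^{10} ≡ 1 mod 11. So 10^{13} = 10^{10} · 10^{3} ≡ 10^{3} ≡ 10 mod 11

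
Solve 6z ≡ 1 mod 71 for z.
Since 71 is prime, by Fermat 6^(-1) ≡ 6^{69} ≡ 12 mod 71. Verify: 6 × 12 = 72 ≡ 1 mod 71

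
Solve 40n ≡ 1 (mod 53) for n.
Since 53 is prime, by Fermat 40^(-1) ≡ 40^{51} ≡ 4 (mod 53). Verify: 40 × 4 = 160 ≡ 1 (mod 53)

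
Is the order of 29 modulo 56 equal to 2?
Powers of 29 mod 56: 29^1≡29, 29^2≡1. First k with 29^k≡1 is k=2. Yes, ord_56(29) = 2.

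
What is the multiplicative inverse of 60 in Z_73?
Since 73 is prime, by Fermat 60^(-1) ≡ 60^{71} ≡ 28 mod 73. Verify: 60 × 28 = 1680 ≡ 1 mod 73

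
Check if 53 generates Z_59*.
53^{29} ≡ 1 (mod 59) and 29 < 58, so ord_59(53) = 29 ≠ 58 and 53 is not a primitive root.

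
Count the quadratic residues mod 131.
Exactly half the non-zero residues mod a prime are QRs: (131-1)/2 = 65.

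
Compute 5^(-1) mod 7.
Since 7 is prime, by Fermat 5^(-1) ≡ 5^{5} ≡ 3 mod 7. Verify: 5 × 3 = 15 ≡ 1 mod 7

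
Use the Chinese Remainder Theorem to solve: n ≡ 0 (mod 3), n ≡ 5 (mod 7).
M = 3 × 7 = 21. M₁ = 7, y₁ ≡ 1 (mod 3). M₂ = 3, y₂ ≡ 5 (mod 7). n = 0×7×1 + 5×3×5 ≡ 12 (mod 21)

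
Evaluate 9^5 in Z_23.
By repeated squaring mod 23: 9^{1}≡9, 9^{2}≡12, 9^{4}≡6. Then 9^{5} = 9^{4+1} ≡ 6 × 9 ≡ 8 mod 23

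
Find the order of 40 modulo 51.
Powers of 40 mod 51: 40^1≡40, 40^2≡19, 40^3≡46, 40^4≡4, 40^5≡7, 40^6≡25, 40^7≡31, 40^8≡16, 40^9≡28, 40^10≡49, 40^11≡22, 40^12≡13, 40^13≡10, 40^14≡43, 40^15≡37, 40^16≡1. Order = 16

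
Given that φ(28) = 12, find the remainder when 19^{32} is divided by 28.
By Euler: 19^{12} ≡ 1 mod 28 since gcd(19, 28) = 1. 32 = 2×12 + 8. So 19^{32} ≡ 19^{8} ≡ 25 mod 28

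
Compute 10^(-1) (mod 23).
Since 23 is prime, by Fermat 10^(-1) ≡ 10^{21} ≡ 7 (mod 23). Verify: 10 × 7 = 70 ≡ 1 (mod 23)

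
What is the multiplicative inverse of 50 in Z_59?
Since 59 is prime, by Fermat 50^(-1) ≡ 50^{57} ≡ 13 (mod 59). Verify: 50 × 13 = 650 ≡ 1 (mod 59)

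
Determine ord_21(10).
Powers of 10 mod 21: 10^1≡10, 10^2≡16, 10^3≡13, 10^4≡4, 10^5≡19, 10^6≡1. ord_21(10) = 6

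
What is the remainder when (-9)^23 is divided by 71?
By repeated squaring mod 71: (-9)^{1}≡62, (-9)^{2}≡10, (-9)^{4}≡29, (-9)^{8}≡60, (-9)^{16}≡50. Then (-9)^{23} = (-9)^{16+4+2+1} ≡ 50 × 29 × 10 × 62 ≡ 69 mod 71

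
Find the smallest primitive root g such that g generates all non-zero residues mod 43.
g = 3. Powers: [3, 9, 27, 38, 28, 41, 37, 25, 32, 10, ...] generates all 42 non-zero residues.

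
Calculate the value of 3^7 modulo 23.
By repeated squaring (mod 23): 3^{1}≡3, 3^{2}≡9, 3^{4}≡12. Then 3^{7} = 3^{4+2+1} ≡ 12 × 9 × 3 ≡ 2 (mod 23)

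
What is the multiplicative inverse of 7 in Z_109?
Since 109 is prime, by Fermat 7^(-1) ≡ 7^{107} ≡ 78 mod 109. Verify: 7 × 78 = 546 ≡ 1 mod 109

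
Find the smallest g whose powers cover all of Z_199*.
g = 3. Powers: [3, 9, 27, 81, 44, 132, 197, 193, ...] generates all 198 non-zero residues.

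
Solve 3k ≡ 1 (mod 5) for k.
Since 5 is prime, by Fermat 3^(-1) ≡ 3^{3} ≡ 2 (mod 5). Verify: 3 × 2 = 6 ≡ 1 (mod 5)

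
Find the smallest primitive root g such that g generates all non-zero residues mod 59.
g = 2. For each prime q|58: 2^{29}≡58, 2^{2}≡4, none ≡ 1, so ord_59(2) = 58 and 2 is a primitive root.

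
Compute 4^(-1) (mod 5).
Since 5 is prime, by Fermat 4^(-1) ≡ 4^{3} ≡ 4 (mod 5). Verify: 4 × 4 = 16 ≡ 1 (mod 5)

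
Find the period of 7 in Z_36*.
Powers of 7 mod 36: 7^1≡7, 7^2≡13, 7^3≡19, 7^4≡25, 7^5≡31, 7^6≡1. ord_36(7) = 6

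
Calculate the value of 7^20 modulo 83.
By repeated squaring mod 83: 7^{1}≡7, 7^{2}≡49, 7^{4}≡77, 7^{8}≡36, 7^{16}≡51. Then 7^{20} = 7^{16+4} ≡ 51 × 77 ≡ 26 mod 83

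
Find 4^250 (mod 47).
Using Fermat: 4^{46} ≡ 1 (mod 47). 250 ≡ 20 (mod 46). So 4^{250} ≡ 4^{20} ≡ 36 (mod 47)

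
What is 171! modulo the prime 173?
(172)! = (171)! × (172) ≡ -1 (mod 173). So (171)! ≡ -1 × (172)^(-1) ≡ (-1)×(-1) = 1 (mod 173)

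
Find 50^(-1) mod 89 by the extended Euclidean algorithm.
Extended GCD: 50(-16) + 89(9) = 1. So 50^(-1) ≡ -16 ≡ 73 mod 89. Verify: 50 × 73 = 3650 ≡ 1 mod 89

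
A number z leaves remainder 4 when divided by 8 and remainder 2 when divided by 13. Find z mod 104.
M = 8 × 13 = 104. M₁ = 13, y₁ ≡ 5 mod 8. M₂ = 8, y₂ ≡ 5 mod 13. z = 4×13×5 + 2×8×5 ≡ 28 mod 104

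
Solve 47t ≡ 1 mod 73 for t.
Since 73 is prime, by Fermat 47^(-1) ≡ 47^{71} ≡ 14 mod 73. Verify: 47 × 14 = 658 ≡ 1 mod 73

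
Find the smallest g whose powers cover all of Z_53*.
g = 2. Powers: [2, 4, 8, 16, 32, 11, 22, 44, 35, ...] generates all 52 non-zero residues.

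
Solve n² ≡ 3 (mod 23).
The square roots of 3 mod 23 are 16 and 7. Verify: 16² = 256 ≡ 3 (mod 23)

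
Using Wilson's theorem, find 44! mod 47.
(46)! = (44)! × (45) × (46) ≡ -1 mod 47. So (44)! ≡ -1 × [(46)(45)]^(-1) ≡ 23 mod 47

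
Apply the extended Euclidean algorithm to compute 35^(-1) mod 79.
Extended GCD: 35(-9) + 79(4) = 1. So 35^(-1) ≡ -9 ≡ 70 mod 79. Verify: 35 × 70 = 2450 ≡ 1 mod 79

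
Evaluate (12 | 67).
(12/67) = 12^{33} mod 67 = -1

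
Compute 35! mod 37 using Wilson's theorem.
(36)! = (35)! × (36) ≡ -1 mod 37. So (35)! ≡ -1 × (36)^(-1) ≡ (-1)×(-1) = 1 mod 37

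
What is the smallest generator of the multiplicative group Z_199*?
g = 3. For each prime q|198: 3^{99}≡198, 3^{66}≡106, 3^{18}≡125, none ≡ 1, so ord_199(3) = 198 and 3 is a primitive root.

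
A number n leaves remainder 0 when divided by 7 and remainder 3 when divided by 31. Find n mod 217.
M = 7 × 31 = 217. M₁ = 31, y₁ ≡ 5 mod 7. M₂ = 7, y₂ ≡ 9 mod 31. n = 0×31×5 + 3×7×9 ≡ 189 mod 217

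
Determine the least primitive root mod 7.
g = 3. For each prime q|6: 3^{3}≡6, 3^{2}≡2, none ≡ 1, so ord_7(3) = 6 and 3 is a primitive root.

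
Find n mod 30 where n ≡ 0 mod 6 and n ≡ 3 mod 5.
M = 6 × 5 = 30. M₁ = 5, y₁ ≡ 5 mod 6. M₂ = 6, y₂ ≡ 1 mod 5. n = 0×5×5 + 3×6×1 ≡ 18 mod 30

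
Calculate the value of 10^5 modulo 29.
By repeated squaring (mod 29): 10^{1}≡10, 10^{2}≡13, 10^{4}≡24. Then 10^{5} = 10^{4+1} ≡ 24 × 10 ≡ 8 (mod 29)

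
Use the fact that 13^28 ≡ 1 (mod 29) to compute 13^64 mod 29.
By Fermat: 13^{28} ≡ 1 (mod 29). 64 = 2×28 + 8. So 13^{64} ≡ 13^{8} ≡ 16 (mod 29)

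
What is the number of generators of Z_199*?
Number of primitive roots mod 199 = φ(p-1) = φ(198) = 60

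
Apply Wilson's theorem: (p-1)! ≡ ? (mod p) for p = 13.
By Wilson's theorem, (12)! ≡ -1 ≡ 12 mod 13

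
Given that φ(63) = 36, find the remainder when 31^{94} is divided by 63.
By Euler: 31^{36} ≡ 1 mod 63 since gcd(31, 63) = 1. 94 = 2×36 + 22. So 31^{94} ≡ 31^{22} ≡ 4 mod 63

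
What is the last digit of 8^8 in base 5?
Using Fermat: 8^{4} ≡ 1 (mod 5). 8 ≡ 0 (mod 4). So 8^{8} ≡ 8^{0} ≡ 1 (mod 5)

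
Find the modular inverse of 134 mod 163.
Since 163 is prime, by Fermat 134^(-1) ≡ 134^{161} ≡ 118 (mod 163). Verify: 134 × 118 = 15812 ≡ 1 (mod 163)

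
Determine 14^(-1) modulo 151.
Since 151 is prime, by Fermat 14^(-1) ≡ 14^{149} ≡ 54 mod 151. Verify: 14 × 54 = 756 ≡ 1 mod 151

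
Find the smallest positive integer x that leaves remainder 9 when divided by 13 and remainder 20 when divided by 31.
M = 13 × 31 = 403. M₁ = 31, y₁ ≡ 8 (mod 13). M₂ = 13, y₂ ≡ 12 (mod 31). x = 9×31×8 + 20×13×12 ≡ 113 (mod 403)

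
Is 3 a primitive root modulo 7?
ord_7(3) divides 6. For each prime q|6: 3^{3}≡6, 3^{2}≡2, none ≡ 1. So 3 has order 6 and is a primitive root mod 7.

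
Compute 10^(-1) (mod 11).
Since 11 is prime, by Fermat 10^(-1) ≡ 10^{9} ≡ 10 (mod 11). Verify: 10 × 10 = 100 ≡ 1 (mod 11)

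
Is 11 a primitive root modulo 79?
11^{39} ≡ 1 mod 79 and 39 < 78, so ord_79(11) = 39 ≠ 78 and 11 is not a primitive root.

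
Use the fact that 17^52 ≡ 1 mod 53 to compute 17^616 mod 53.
By Fermat: 17^{52} ≡ 1 mod 53. 616 ≡ 44 mod 52. So 17^{616} ≡ 17^{44} ≡ 13 mod 53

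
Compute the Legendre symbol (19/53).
(19/53) = 19^{26} mod 53 = -1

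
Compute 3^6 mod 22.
By repeated squaring (mod 22): 3^{1}≡3, 3^{2}≡9, 3^{4}≡15. Then 3^{6} = 3^{4+2} ≡ 15 × 9 ≡ 3 (mod 22)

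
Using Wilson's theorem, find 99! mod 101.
(100)! = (99)! × (100) ≡ -1 mod 101. So (99)! ≡ -1 × (100)^(-1) ≡ (-1)×(-1) = 1 mod 101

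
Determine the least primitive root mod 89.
g = 3. Powers: [3, 9, 27, 81, 65, 17, 51, ...] generates all 88 non-zero residues.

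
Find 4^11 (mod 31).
By repeated squaring (mod 31): 4^{1}≡4, 4^{2}≡16, 4^{4}≡8, 4^{8}≡2. Then 4^{11} = 4^{8+2+1} ≡ 2 × 16 × 4 ≡ 4 (mod 31)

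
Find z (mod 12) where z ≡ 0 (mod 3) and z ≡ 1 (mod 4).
M = 3 × 4 = 12. M₁ = 4, y₁ ≡ 1 (mod 3). M₂ = 3, y₂ ≡ 3 (mod 4). z = 0×4×1 + 1×3×3 ≡ 9 (mod 12)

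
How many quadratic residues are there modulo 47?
The squaring map on Z_47* is 2-to-1, so there are (46)/2 = 23 QRs.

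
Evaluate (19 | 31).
(19/31) = 19^{15} mod 31 = 1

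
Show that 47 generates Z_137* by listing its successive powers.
47^1, 47^2, ..., 47^{136} mod 137: [47, 17, 114, 15, 20, 118, 66, 88, 26, 126, 31, 87, 116, 109, 54, 72, 96, 128, 125, 121, 70, 2, 94, 34, 91, 30, 40, 99, 132, 39, 52, 115, 62, 37, 95, 81, 108, 7, 55, 119, 113, 105, 3, 4, 51, 68, 45, 60, 80, 61, 127, 78, 104, 93, 124, 74, 53, 25, 79, 14, 110, 101, 89, 73, 6, 8, 102, 136, 90, 120, 23, 122, 117, 19, 71, 49, 111, 11, 106, 50, 21, 28, 83, 65, 41, 9, 12, 16, 67, 135, 43, 103, 46, 107, 97, 38, 5, 98, 85, 22, 75, 100, 42, 56, 29, 130, 82, 18, 24, 32, 134, 133, 86, 69, 92, 77, 57, 76, 10, 59, 33, 44, 13, 63, 84, 112, 58, 123, 27, 36, 48, 64, 131, 129, 35, 1]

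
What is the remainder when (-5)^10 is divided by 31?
By repeated squaring (mod 31): (-5)^{1}≡26, (-5)^{2}≡25, (-5)^{4}≡5, (-5)^{8}≡25. Then (-5)^{10} = (-5)^{8+2} ≡ 25 × 25 ≡ 5 (mod 31)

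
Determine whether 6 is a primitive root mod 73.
6^{36} ≡ 1 mod 73 and 36 < 72, so ord_73(6) = 36 ≠ 72 and 6 is not a primitive root.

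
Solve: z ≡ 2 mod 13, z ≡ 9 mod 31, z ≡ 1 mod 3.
M = 13 × 31 × 3 = 1209. M₁ = 93, y₁ ≡ 7 mod 13. M₂ = 39, y₂ ≡ 4 mod 31. M₃ = 403, y₃ ≡ 1 mod 3. z = 2×93×7 + 9×39×4 + 1×403×1 ≡ 691 mod 1209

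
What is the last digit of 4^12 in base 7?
Using Fermat: 4^{6} ≡ 1 mod 7. 12 ≡ 0 mod 6. So 4^{12} ≡ 4^{0} ≡ 1 mod 7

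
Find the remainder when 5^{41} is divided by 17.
By Fermat: 5^{16} ≡ 1 (mod 17). 41 = 2×16 + 9. So 5^{41} ≡ 5^{9} ≡ 12 (mod 17)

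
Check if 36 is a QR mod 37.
By Euler's criterion: 36^{18} ≡ 1 mod 37. Since this equals 1, 36 is a QR.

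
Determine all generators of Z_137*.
There are φ(136) = 64 primitive roots mod 137: {3, 5, 6, 12, 13, 20, 21, 23, 24, 26, 27, 29, 31, 33, 35, 40, 42, 43, 45, 46, 47, 48, 51, 52, 53, 54, 55, 57, 58, 62, 66, 67, 70, 71, 75, 79, 80, 82, 83, 84, 85, 86, 89, 90, 91, 92, 94, 95, 97, 102, 104, 106, 108, 110, 111, 113, 114, 116, 117, 124, 125, 131, 132, 134}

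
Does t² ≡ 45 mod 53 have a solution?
By Euler's criterion: 45^{26} ≡ 52 mod 53. Since this equals -1 (≡ 52), 45 is not a QR.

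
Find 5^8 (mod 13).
By repeated squaring (mod 13): 5^{1}≡5, 5^{2}≡12, 5^{4}≡1, 5^{8}≡1. So 5^{8} ≡ 1 (mod 13)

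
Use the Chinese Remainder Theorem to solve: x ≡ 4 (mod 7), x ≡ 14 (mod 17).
M = 7 × 17 = 119. M₁ = 17, y₁ ≡ 5 (mod 7). M₂ = 7, y₂ ≡ 5 (mod 17). x = 4×17×5 + 14×7×5 ≡ 116 (mod 119)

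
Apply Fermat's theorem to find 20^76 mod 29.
By Fermat: 20^{28} ≡ 1 mod 29. 76 = 2×28 + 20. So 20^{76} ≡ 20^{20} ≡ 16 mod 29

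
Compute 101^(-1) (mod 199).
Since 199 is prime, by Fermat 101^(-1) ≡ 101^{197} ≡ 67 (mod 199). Verify: 101 × 67 = 6767 ≡ 1 (mod 199)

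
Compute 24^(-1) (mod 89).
Since 89 is prime, by Fermat 24^(-1) ≡ 24^{87} ≡ 26 (mod 89). Verify: 24 × 26 = 624 ≡ 1 (mod 89)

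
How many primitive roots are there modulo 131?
Number of primitive roots mod 131 = φ(p-1) = φ(130) = 48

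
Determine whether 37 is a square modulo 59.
By Euler's criterion: 37^{29} ≡ 58 mod 59. Since this equals -1 (≡ 58), 37 is not a QR.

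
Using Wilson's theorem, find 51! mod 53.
(52)! = (51)! × (52) ≡ -1 (mod 53). So (51)! ≡ -1 × (52)^(-1) ≡ (-1)×(-1) = 1 (mod 53)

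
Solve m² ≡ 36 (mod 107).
The square roots of 36 mod 107 are 101 and 6. Verify: 101² = 10201 ≡ 36 (mod 107)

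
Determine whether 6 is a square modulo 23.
By Euler's criterion: 6^{11} ≡ 1 mod 23. Since this equals 1, 6 is a QR.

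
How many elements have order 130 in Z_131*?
A prime p has φ(p-1) primitive roots; here φ(130) = 48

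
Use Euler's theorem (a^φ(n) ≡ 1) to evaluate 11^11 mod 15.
By Euler: 11^{8} ≡ 1 (mod 15) since gcd(11, 15) = 1. 11 = 1×8 + 3. So 11^{11} ≡ 11^{3} ≡ 11 (mod 15)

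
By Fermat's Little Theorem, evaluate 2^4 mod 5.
By Fermat's Little Theorem, 2^{4} ≡ 1 mod 5 since 5 is prime and gcd(2, 5) = 1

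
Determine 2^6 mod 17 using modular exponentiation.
By repeated squaring mod 17: 2^{1}≡2, 2^{2}≡4, 2^{4}≡16. Then 2^{6} = 2^{4+2} ≡ 16 × 4 ≡ 13 mod 17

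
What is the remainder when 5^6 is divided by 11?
By repeated squaring mod 11: 5^{1}≡5, 5^{2}≡3, 5^{4}≡9. Then 5^{6} = 5^{4+2} ≡ 9 × 3 ≡ 5 mod 11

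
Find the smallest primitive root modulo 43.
g = 3. Powers: [3, 9, 27, 38, 28, 41, 37, 25, 32, ...] generates all 42 non-zero residues.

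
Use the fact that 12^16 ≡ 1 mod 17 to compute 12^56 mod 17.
By Fermat: 12^{16} ≡ 1 mod 17. 56 = 3×16 + 8. So 12^{56} ≡ 12^{8} ≡ 16 mod 17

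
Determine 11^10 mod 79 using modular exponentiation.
By repeated squaring (mod 79): 11^{1}≡11, 11^{2}≡42, 11^{4}≡26, 11^{8}≡44. Then 11^{10} = 11^{8+2} ≡ 44 × 42 ≡ 31 (mod 79)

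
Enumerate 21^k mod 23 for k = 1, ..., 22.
21^1, 21^2, ..., 21^{22} mod 23: [21, 4, 15, 16, 14, 18, 10, 3, 17, 12, 22, 2, 19, 8, 7, 9, 5, 13, 20, 6, 11, 1]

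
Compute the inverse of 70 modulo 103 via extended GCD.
Extended GCD: 70(-25) + 103(17) = 1. So 70^(-1) ≡ -25 ≡ 78 mod 103. Verify: 70 × 78 = 5460 ≡ 1 mod 103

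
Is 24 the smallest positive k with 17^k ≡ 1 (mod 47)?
Powers of 17 mod 47: 17^1≡17, 17^2≡7, 17^3≡25, 17^4≡2, 17^5≡34, 17^6≡14, 17^7≡3, 17^8≡4, 17^9≡21, 17^10≡28, 17^11≡6, 17^12≡8, 17^13≡42, 17^14≡9, 17^15≡12, 17^16≡16, 17^17≡37, 17^18≡18, 17^19≡24, 17^20≡32, 17^21≡27, 17^22≡36, 17^23≡1. Already 17^23≡1, so the order is 23 < 24. No, the actual order is 23.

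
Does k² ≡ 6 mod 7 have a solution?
By Euler's criterion: 6^{3} ≡ 6 mod 7. Since this equals -1 (≡ 6), 6 is not a QR.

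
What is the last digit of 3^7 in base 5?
Using Fermat: 3^{4} ≡ 1 (mod 5). 7 ≡ 3 (mod 4). So 3^{7} ≡ 3^{3} ≡ 2 (mod 5)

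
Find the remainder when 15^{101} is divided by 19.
By Fermat: 15^{18} ≡ 1 (mod 19). 101 = 5×18 + 11. So 15^{101} ≡ 15^{11} ≡ 3 (mod 19)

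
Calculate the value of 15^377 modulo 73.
Using Fermat: 15^{72} ≡ 1 (mod 73). 377 ≡ 17 (mod 72). So 15^{377} ≡ 15^{17} ≡ 42 (mod 73)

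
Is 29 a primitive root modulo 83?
29^{41} ≡ 1 (mod 83) and 41 < 82, so ord_83(29) = 41 ≠ 82 and 29 is not a primitive root.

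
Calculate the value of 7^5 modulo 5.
Using Fermat: 7^{4} ≡ 1 (mod 5). 5 ≡ 1 (mod 4). So 7^{5} ≡ 7^{1} ≡ 2 (mod 5)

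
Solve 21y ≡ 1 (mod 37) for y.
Since 37 is prime, by Fermat 21^(-1) ≡ 21^{35} ≡ 30 (mod 37). Verify: 21 × 30 = 630 ≡ 1 (mod 37)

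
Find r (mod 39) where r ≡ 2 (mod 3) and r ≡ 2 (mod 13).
M = 3 × 13 = 39. M₁ = 13, y₁ ≡ 1 (mod 3). M₂ = 3, y₂ ≡ 9 (mod 13). r = 2×13×1 + 2×3×9 ≡ 2 (mod 39)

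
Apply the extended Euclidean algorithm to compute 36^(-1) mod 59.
Extended GCD: 36(-18) + 59(11) = 1. So 36^(-1) ≡ -18 ≡ 41 (mod 59). Verify: 36 × 41 = 1476 ≡ 1 (mod 59)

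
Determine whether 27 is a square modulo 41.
By Euler's criterion: 27^{20} ≡ 40 (mod 41). Since this equals -1 (≡ 40), 27 is not a QR.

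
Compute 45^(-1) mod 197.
Since 197 is prime, by Fermat 45^(-1) ≡ 45^{195} ≡ 162 mod 197. Verify: 45 × 162 = 7290 ≡ 1 mod 197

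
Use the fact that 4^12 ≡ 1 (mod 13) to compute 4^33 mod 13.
By Fermat: 4^{12} ≡ 1 (mod 13). 33 = 2×12 + 9. So 4^{33} ≡ 4^{9} ≡ 12 (mod 13)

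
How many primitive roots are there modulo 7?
A prime p has φ(p-1) primitive roots; here φ(6) = 2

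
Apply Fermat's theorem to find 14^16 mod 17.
By Fermat's Little Theorem, 14^{16} ≡ 1 mod 17 since 17 is prime and gcd(14, 17) = 1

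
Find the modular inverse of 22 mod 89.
Since 89 is prime, by Fermat 22^(-1) ≡ 22^{87} ≡ 85 mod 89. Verify: 22 × 85 = 1870 ≡ 1 mod 89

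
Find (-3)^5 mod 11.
By repeated squaring mod 11: (-3)^{1}≡8, (-3)^{2}≡9, (-3)^{4}≡4. Then (-3)^{5} = (-3)^{4+1} ≡ 4 × 8 ≡ 10 mod 11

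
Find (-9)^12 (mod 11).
Using Fermat: (-9)^{10} ≡ 1 (mod 11). 12 ≡ 2 (mod 10). So (-9)^{12} ≡ (-9)^{2} ≡ 4 (mod 11)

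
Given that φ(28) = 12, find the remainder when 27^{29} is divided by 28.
By Euler: 27^{12} ≡ 1 mod 28 since gcd(27, 28) = 1. 29 = 2×12 + 5. So 27^{29} ≡ 27^{5} ≡ 27 mod 28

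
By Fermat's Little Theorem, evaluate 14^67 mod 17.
By Fermat: 14^{16} ≡ 1 (mod 17). 67 = 4×16 + 3. So 14^{67} ≡ 14^{3} ≡ 7 (mod 17)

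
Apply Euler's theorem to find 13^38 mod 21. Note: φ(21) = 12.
By Euler: 13^{12} ≡ 1 mod 21 since gcd(13, 21) = 1. 38 = 3×12 + 2. So 13^{38} ≡ 13^{2} ≡ 1 mod 21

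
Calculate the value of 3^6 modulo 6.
By repeated squaring mod 6: 3^{1}≡3, 3^{2}≡3, 3^{4}≡3. Then 3^{6} = 3^{4+2} ≡ 3 × 3 ≡ 3 mod 6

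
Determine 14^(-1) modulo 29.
Since 29 is prime, by Fermat 14^(-1) ≡ 14^{27} ≡ 27 mod 29. Verify: 14 × 27 = 378 ≡ 1 mod 29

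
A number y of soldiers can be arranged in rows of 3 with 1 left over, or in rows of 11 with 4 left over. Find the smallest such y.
M = 3 × 11 = 33. M₁ = 11, y₁ ≡ 2 (mod 3). M₂ = 3, y₂ ≡ 4 (mod 11). y = 1×11×2 + 4×3×4 ≡ 4 (mod 33)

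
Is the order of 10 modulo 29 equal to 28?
Powers of 10 mod 29: 10^1≡10, 10^2≡13, 10^3≡14, 10^4≡24, 10^5≡8, 10^6≡22, 10^7≡17, 10^8≡25, 10^9≡18, 10^10≡6, 10^11≡2, 10^12≡20, 10^13≡26, 10^14≡28, 10^15≡19, 10^16≡16, 10^17≡15, 10^18≡5, 10^19≡21, 10^20≡7, 10^21≡12, 10^22≡4, 10^23≡11, 10^24≡23, 10^25≡27, 10^26≡9, 10^27≡3, 10^28≡1. First k with 10^k≡1 is k=28. Yes, ord_29(10) = 28.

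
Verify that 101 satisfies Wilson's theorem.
(100)! mod 101 = 100. Since this equals -1 (mod 101), Wilson confirms 101 is prime.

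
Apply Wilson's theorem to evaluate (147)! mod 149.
(148)! = (147)! × (148) ≡ -1 mod 149. So (147)! ≡ -1 × (148)^(-1) ≡ (-1)×(-1) = 1 mod 149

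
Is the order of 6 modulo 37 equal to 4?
Powers of 6 mod 37: 6^1≡6, 6^2≡36, 6^3≡31, 6^4≡1. First k with 6^k≡1 is k=4. Yes, ord_37(6) = 4.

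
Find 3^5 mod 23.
By repeated squaring mod 23: 3^{1}≡3, 3^{2}≡9, 3^{4}≡12. Then 3^{5} = 3^{4+1} ≡ 12 × 3 ≡ 13 mod 23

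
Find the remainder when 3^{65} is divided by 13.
By Fermat: 3^{12} ≡ 1 mod 13. 65 = 5×12 + 5. So 3^{65} ≡ 3^{5} ≡ 9 mod 13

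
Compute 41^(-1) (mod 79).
Since 79 is prime, by Fermat 41^(-1) ≡ 41^{77} ≡ 27 (mod 79). Verify: 41 × 27 = 1107 ≡ 1 (mod 79)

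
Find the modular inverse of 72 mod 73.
Since 73 is prime, by Fermat 72^(-1) ≡ 72^{71} ≡ 72 (mod 73). Verify: 72 × 72 = 5184 ≡ 1 (mod 73)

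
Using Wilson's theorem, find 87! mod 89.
(88)! = (87)! × (88) ≡ -1 mod 89. So (87)! ≡ -1 × (88)^(-1) ≡ (-1)×(-1) = 1 mod 89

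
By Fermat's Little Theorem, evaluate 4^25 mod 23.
By Fermat: 4^{22} ≡ 1 mod 23. So 4^{25} = 4^{22} · 4^{3} ≡ 4^{3} ≡ 18 mod 23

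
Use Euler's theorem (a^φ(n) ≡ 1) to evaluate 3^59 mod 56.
By Euler: 3^{24} ≡ 1 mod 56 since gcd(3, 56) = 1. 59 = 2×24 + 11. So 3^{59} ≡ 3^{11} ≡ 19 mod 56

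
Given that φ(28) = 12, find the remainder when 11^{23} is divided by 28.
By Euler: 11^{12} ≡ 1 (mod 28) since gcd(11, 28) = 1. 23 = 1×12 + 11. So 11^{23} ≡ 11^{11} ≡ 23 (mod 28)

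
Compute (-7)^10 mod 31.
By repeated squaring mod 31: (-7)^{1}≡24, (-7)^{2}≡18, (-7)^{4}≡14, (-7)^{8}≡10. Then (-7)^{10} = (-7)^{8+2} ≡ 10 × 18 ≡ 25 mod 31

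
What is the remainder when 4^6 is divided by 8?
By repeated squaring mod 8: 4^{1}≡4, 4^{2}≡0, 4^{4}≡0. Then 4^{6} = 4^{4+2} ≡ 0 × 0 ≡ 0 mod 8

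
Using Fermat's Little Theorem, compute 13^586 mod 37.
By Fermat: 13^{36} ≡ 1 mod 37. 586 ≡ 10 mod 36. So 13^{586} ≡ 13^{10} ≡ 4 mod 37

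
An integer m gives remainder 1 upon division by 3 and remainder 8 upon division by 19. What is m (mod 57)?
M = 3 × 19 = 57. M₁ = 19, y₁ ≡ 1 (mod 3). M₂ = 3, y₂ ≡ 13 (mod 19). m = 1×19×1 + 8×3×13 ≡ 46 (mod 57)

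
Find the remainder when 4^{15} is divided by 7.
By Fermat: 4^{6} ≡ 1 (mod 7). 15 = 2×6 + 3. So 4^{15} ≡ 4^{3} ≡ 1 (mod 7)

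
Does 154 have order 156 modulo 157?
154^{39} ≡ 1 mod 157 and 39 < 156, so ord_157(154) = 39 ≠ 156 and 154 is not a primitive root.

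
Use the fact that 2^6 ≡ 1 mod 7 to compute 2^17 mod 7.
By Fermat: 2^{6} ≡ 1 mod 7. 17 = 2×6 + 5. So 2^{17} ≡ 2^{5} ≡ 4 mod 7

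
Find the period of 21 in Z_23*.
Powers of 21 mod 23: 21^1≡21, 21^2≡4, 21^3≡15, 21^4≡16, 21^5≡14, 21^6≡18, 21^7≡10, 21^8≡3, 21^9≡17, 21^10≡12, 21^11≡22, 21^12≡2, 21^13≡19, 21^14≡8, 21^15≡7, 21^16≡9, 21^17≡5, 21^18≡13, 21^19≡20, 21^20≡6, 21^21≡11, 21^22≡1. So the order of 21 is 22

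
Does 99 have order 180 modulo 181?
99^{30} ≡ 1 mod 181 and 30 < 180, so ord_181(99) = 30 ≠ 180 and 99 is not a primitive root.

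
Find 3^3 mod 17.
3^{3} = 27 ≡ 10 mod 17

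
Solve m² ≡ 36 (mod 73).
The square roots of 36 mod 73 are 6 and 67. Verify: 6² = 36 ≡ 36 (mod 73)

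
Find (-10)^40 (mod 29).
Using Fermat: (-10)^{28} ≡ 1 (mod 29). 40 ≡ 12 (mod 28). So (-10)^{40} ≡ (-10)^{12} ≡ 20 (mod 29)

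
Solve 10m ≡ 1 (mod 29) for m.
Since 29 is prime, by Fermat 10^(-1) ≡ 10^{27} ≡ 3 (mod 29). Verify: 10 × 3 = 30 ≡ 1 (mod 29)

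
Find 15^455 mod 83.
Using Fermat: 15^{82} ≡ 1 mod 83. 455 ≡ 45 mod 82. So 15^{455} ≡ 15^{45} ≡ 5 mod 83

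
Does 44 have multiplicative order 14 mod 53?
Powers of 44 mod 53: 44^1≡44, 44^2≡28, 44^3≡13, 44^4≡42, 44^5≡46, 44^6≡10, 44^7≡16, 44^8≡15, 44^9≡24, 44^10≡49, 44^11≡36, 44^12≡47, 44^13≡1. Already 44^13≡1, so the order is 13 < 14. No, the actual order is 13.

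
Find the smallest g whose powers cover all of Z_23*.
g = 5. Powers: [5, 2, 10, 4, 20, 8, 17, 16, ...] generates all 22 non-zero residues.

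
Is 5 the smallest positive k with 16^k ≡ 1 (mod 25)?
Powers of 16 mod 25: 16^1≡16, 16^2≡6, 16^3≡21, 16^4≡11, 16^5≡1. First k with 16^k≡1 is k=5. Yes, ord_25(16) = 5.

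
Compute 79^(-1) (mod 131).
Since 131 is prime, by Fermat 79^(-1) ≡ 79^{129} ≡ 68 (mod 131). Verify: 79 × 68 = 5372 ≡ 1 (mod 131)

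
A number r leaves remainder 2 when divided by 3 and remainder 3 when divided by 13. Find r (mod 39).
M = 3 × 13 = 39. M₁ = 13, y₁ ≡ 1 (mod 3). M₂ = 3, y₂ ≡ 9 (mod 13). r = 2×13×1 + 3×3×9 ≡ 29 (mod 39)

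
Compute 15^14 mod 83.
By repeated squaring (mod 83): 15^{1}≡15, 15^{2}≡59, 15^{4}≡78, 15^{8}≡25. Then 15^{14} = 15^{8+4+2} ≡ 25 × 78 × 59 ≡ 12 (mod 83)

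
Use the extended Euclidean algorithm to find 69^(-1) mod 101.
Extended GCD: 69(41) + 101(-28) = 1. So 69^(-1) ≡ 41 (mod 101). Verify: 69 × 41 = 2829 ≡ 1 (mod 101)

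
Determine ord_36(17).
Powers of 17 mod 36: 17^1≡17, 17^2≡1. So the order of 17 is 2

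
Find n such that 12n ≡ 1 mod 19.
Since 19 is prime, by Fermat 12^(-1) ≡ 12^{17} ≡ 8 mod 19. Verify: 12 × 8 = 96 ≡ 1 mod 19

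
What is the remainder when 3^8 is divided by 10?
By repeated squaring (mod 10): 3^{1}≡3, 3^{2}≡9, 3^{4}≡1, 3^{8}≡1. So 3^{8} ≡ 1 (mod 10)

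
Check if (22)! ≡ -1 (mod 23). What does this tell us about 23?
(22)! mod 23 = 22. Since this equals -1 (mod 23), Wilson confirms 23 is prime.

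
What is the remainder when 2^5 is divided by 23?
By repeated squaring mod 23: 2^{1}≡2, 2^{2}≡4, 2^{4}≡16. Then 2^{5} = 2^{4+1} ≡ 16 × 2 ≡ 9 mod 23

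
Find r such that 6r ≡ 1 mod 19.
Since 19 is prime, by Fermat 6^(-1) ≡ 6^{17} ≡ 16 mod 19. Verify: 6 × 16 = 96 ≡ 1 mod 19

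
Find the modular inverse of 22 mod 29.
Since 29 is prime, by Fermat 22^(-1) ≡ 22^{27} ≡ 4 (mod 29). Verify: 22 × 4 = 88 ≡ 1 (mod 29)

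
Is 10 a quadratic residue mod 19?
By Euler's criterion: 10^{9} ≡ 18 (mod 19). Since this equals -1 (≡ 18), 10 is not a QR.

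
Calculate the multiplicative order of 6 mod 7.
Powers of 6 mod 7: 6^1≡6, 6^2≡1. So the order of 6 is 2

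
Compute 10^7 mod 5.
By repeated squaring mod 5: 10^{1}≡0, 10^{2}≡0, 10^{4}≡0. Then 10^{7} = 10^{4+2+1} ≡ 0 × 0 × 0 ≡ 0 mod 5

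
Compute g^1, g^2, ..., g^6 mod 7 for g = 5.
5^1, 5^2, ..., 5^{6} mod 7: [5, 4, 6, 2, 3, 1]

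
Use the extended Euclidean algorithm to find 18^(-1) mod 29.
Extended GCD: 18(-8) + 29(5) = 1. So 18^(-1) ≡ -8 ≡ 21 mod 29. Verify: 18 × 21 = 378 ≡ 1 mod 29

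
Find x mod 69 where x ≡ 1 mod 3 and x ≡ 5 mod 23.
M = 3 × 23 = 69. M₁ = 23, y₁ ≡ 2 mod 3. M₂ = 3, y₂ ≡ 8 mod 23. x = 1×23×2 + 5×3×8 ≡ 28 mod 69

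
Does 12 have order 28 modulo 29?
12^{4} ≡ 1 mod 29 and 4 < 28, so ord_29(12) = 4 ≠ 28 and 12 is not a primitive root.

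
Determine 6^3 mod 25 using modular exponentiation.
6^{3} = 216 ≡ 16 (mod 25)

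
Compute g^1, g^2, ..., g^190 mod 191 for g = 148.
148^1, 148^2, ..., 148^{190} mod 191: [148, 130, 140, 92, 55, 118, 83, 60, 94, 160, 187, 172, 53, 13, 14, 162, 101, 50, 142, 6, 124, 16, 76, 170, 139, 135, 116, 169, 182, 5, 167, 77, 127, 78, 84, 17, 33, 109, 88, 36, 171, 96, 74, 65, 70, 46, 123, 59, 137, 30, 47, 80, 189, 86, 122, 102, 7, 81, 146, 25, 71, 3, 62, 8, 38, 85, 165, 163, 58, 180, 91, 98, 179, 134, 159, 39, 42, 104, 112, 150, 44, 18, 181, 48, 37, 128, 35, 23, 157, 125, 164, 15, 119, 40, 190, 43, 61, 51, 99, 136, 73, 108, 131, 97, 31, 4, 19, 138, 178, 177, 29, 90, 141, 49, 185, 67, 175, 115, 21, 52, 56, 75, 22, 9, 186, 24, 114, 64, 113, 107, 174, 158, 82, 103, 155, 20, 95, 117, 126, 121, 145, 68, 132, 54, 161, 144, 111, 2, 105, 69, 89, 184, 110, 45, 166, 120, 188, 129, 183, 153, 106, 26, 28, 133, 11, 100, 93, 12, 57, 32, 152, 149, 87, 79, 41, 147, 173, 10, 143, 154, 63, 156, 168, 34, 66, 27, 176, 72, 151, 1]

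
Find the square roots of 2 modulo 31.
The square roots of 2 mod 31 are 8 and 23. Verify: 8² = 64 ≡ 2 mod 31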